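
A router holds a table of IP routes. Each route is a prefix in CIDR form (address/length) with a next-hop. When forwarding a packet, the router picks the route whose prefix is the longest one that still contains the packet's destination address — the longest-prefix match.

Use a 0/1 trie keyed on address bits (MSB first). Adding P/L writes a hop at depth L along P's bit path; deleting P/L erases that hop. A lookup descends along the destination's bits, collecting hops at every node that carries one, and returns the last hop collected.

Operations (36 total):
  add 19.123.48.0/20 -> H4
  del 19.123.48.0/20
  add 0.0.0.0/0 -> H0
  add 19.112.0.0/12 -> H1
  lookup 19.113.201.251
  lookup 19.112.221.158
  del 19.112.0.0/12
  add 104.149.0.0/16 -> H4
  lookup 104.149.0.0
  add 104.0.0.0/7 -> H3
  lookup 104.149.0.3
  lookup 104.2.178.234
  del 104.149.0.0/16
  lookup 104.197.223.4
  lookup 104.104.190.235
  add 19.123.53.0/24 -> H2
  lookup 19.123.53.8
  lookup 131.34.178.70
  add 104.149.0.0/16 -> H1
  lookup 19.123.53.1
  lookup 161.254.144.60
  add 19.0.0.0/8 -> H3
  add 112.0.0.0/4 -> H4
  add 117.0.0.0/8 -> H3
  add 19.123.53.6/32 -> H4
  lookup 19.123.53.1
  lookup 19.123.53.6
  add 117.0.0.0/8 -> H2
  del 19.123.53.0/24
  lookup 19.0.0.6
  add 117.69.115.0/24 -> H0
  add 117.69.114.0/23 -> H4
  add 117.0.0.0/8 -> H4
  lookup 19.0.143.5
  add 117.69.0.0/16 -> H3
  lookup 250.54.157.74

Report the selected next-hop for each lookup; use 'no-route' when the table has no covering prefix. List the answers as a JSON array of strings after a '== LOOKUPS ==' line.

Trace:
  add 19.123.48.0/20 -> H4 at depth 20
  - 19.123.48.0/20 clear@20
  add 0.0.0.0/0 -> H0 at depth 0
  add 19.112.0.0/12 -> H1 at depth 12
  ? 19.113.201.251  path d0:H0→d1:-→d2:-→d3:-→d4:-→d5:-→d6:-→d7:-→d8:-→d9:-→d10:-→d11:-→d12:H1  best=H1
  ? 19.112.221.158  path d0:H0→d1:-→d2:-→d3:-→d4:-→d5:-→d6:-→d7:-→d8:-→d9:-→d10:-→d11:-→d12:H1  best=H1
  - 19.112.0.0/12 clear@12
  add 104.149.0.0/16 -> H4 at depth 16
  ? 104.149.0.0  path d0:H0→d1:-→d2:-→d3:-→d4:-→d5:-→d6:-→d7:-→d8:-→d9:-→d10:-→d11:-→d12:-→d13:-→d14:-→d15:-→d16:H4  best=H4
  add 104.0.0.0/7 -> H3 at depth 7
  ? 104.149.0.3  path d0:H0→d1:-→d2:-→d3:-→d4:-→d5:-→d6:-→d7:H3→d8:-→d9:-→d10:-→d11:-→d12:-→d13:-→d14:-→d15:-→d16:H4  best=H4
  ? 104.2.178.234  path d0:H0→d1:-→d2:-→d3:-→d4:-→d5:-→d6:-→d7:H3→d8:-  best=H3
  - 104.149.0.0/16 clear@16
  ? 104.197.223.4  path d0:H0→d1:-→d2:-→d3:-→d4:-→d5:-→d6:-→d7:H3→d8:-→d9:-  best=H3
  ? 104.104.190.235  path d0:H0→d1:-→d2:-→d3:-→d4:-→d5:-→d6:-→d7:H3→d8:-  best=H3
  add 19.123.53.0/24 -> H2 at depth 24
  ? 19.123.53.8  path d0:H0→d1:-→d2:-→d3:-→d4:-→d5:-→d6:-→d7:-→d8:-→d9:-→d10:-→d11:-→d12:-→d13:-→d14:-→d15:-→d16:-→d17:-→d18:-→d19:-→d20:-→d21:-→d22:-→d23:-→d24:H2  best=H2
  ? 131.34.178.70  path d0:H0  best=H0
  add 104.149.0.0/16 -> H1 at depth 16
  ? 19.123.53.1  path d0:H0→d1:-→d2:-→d3:-→d4:-→d5:-→d6:-→d7:-→d8:-→d9:-→d10:-→d11:-→d12:-→d13:-→d14:-→d15:-→d16:-→d17:-→d18:-→d19:-→d20:-→d21:-→d22:-→d23:-→d24:H2  best=H2
  ? 161.254.144.60  path d0:H0  best=H0
  add 19.0.0.0/8 -> H3 at depth 8
  add 112.0.0.0/4 -> H4 at depth 4
  add 117.0.0.0/8 -> H3 at depth 8
  add 19.123.53.6/32 -> H4 at depth 32
  ? 19.123.53.1  path d0:H0→d1:-→d2:-→d3:-→d4:-→d5:-→d6:-→d7:-→d8:H3→d9:-→d10:-→d11:-→d12:-→d13:-→d14:-→d15:-→d16:-→d17:-→d18:-→d19:-→d20:-→d21:-→d22:-→d23:-→d24:H2→d25:-→d26:-→d27:-→d28:-→d29:-  best=H2
  ? 19.123.53.6  path d0:H0→d1:-→d2:-→d3:-→d4:-→d5:-→d6:-→d7:-→d8:H3→d9:-→d10:-→d11:-→d12:-→d13:-→d14:-→d15:-→d16:-→d17:-→d18:-→d19:-→d20:-→d21:-→d22:-→d23:-→d24:H2→d25:-→d26:-→d27:-→d28:-→d29:-→d30:-→d31:-→d32:H4  best=H4
  add 117.0.0.0/8 -> H2 at depth 8
  - 19.123.53.0/24 clear@24
  ? 19.0.0.6  path d0:H0→d1:-→d2:-→d3:-→d4:-→d5:-→d6:-→d7:-→d8:H3→d9:-  best=H3
  add 117.69.115.0/24 -> H0 at depth 24
  add 117.69.114.0/23 -> H4 at depth 23
  add 117.0.0.0/8 -> H4 at depth 8
  ? 19.0.143.5  path d0:H0→d1:-→d2:-→d3:-→d4:-→d5:-→d6:-→d7:-→d8:H3→d9:-  best=H3
  add 117.69.0.0/16 -> H3 at depth 16
  ? 250.54.157.74  path d0:H0  best=H0

== LOOKUPS ==
["H1","H1","H4","H4","H3","H3","H3","H2","H0","H2","H0","H2","H4","H3","H3","H0"]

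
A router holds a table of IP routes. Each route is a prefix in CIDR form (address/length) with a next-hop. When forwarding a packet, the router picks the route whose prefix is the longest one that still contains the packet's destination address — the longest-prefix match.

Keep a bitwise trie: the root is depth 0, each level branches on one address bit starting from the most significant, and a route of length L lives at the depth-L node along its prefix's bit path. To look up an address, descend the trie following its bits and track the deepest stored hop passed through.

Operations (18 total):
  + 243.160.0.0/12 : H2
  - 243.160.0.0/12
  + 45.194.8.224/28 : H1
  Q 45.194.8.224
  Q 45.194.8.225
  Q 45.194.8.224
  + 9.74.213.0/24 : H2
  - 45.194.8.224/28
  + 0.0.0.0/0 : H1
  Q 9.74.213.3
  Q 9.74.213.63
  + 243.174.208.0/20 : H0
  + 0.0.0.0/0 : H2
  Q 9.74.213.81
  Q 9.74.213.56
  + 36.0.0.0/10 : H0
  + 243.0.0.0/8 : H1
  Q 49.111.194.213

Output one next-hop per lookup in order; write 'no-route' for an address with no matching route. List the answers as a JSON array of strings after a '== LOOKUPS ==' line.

Apply in order:
  add 243.160.0.0/12 -> H2 at depth 12
  del 243.160.0.0/12 (clear depth 12)
  add 45.194.8.224/28 -> H1 at depth 28
  lookup 45.194.8.224: bits 0010110111000010000010001110 walk d0:-→d1:-→d2:-→d3:-→d4:-→d5:-→d6:-→d7:-→d8:-→d9:-→d10:-→d11:-→d12:-→d13:-→d14:-→d15:-→d16:-→d17:-→d18:-→d19:-→d20:-→d21:-→d22:-→d23:-→d24:-→d25:-→d26:-→d27:-→d28:H1 -> H1
  lookup 45.194.8.225: bits 0010110111000010000010001110 walk d0:-→d1:-→d2:-→d3:-→d4:-→d5:-→d6:-→d7:-→d8:-→d9:-→d10:-→d11:-→d12:-→d13:-→d14:-→d15:-→d16:-→d17:-→d18:-→d19:-→d20:-→d21:-→d22:-→d23:-→d24:-→d25:-→d26:-→d27:-→d28:H1 -> H1
  lookup 45.194.8.224: bits 0010110111000010000010001110 walk d0:-→d1:-→d2:-→d3:-→d4:-→d5:-→d6:-→d7:-→d8:-→d9:-→d10:-→d11:-→d12:-→d13:-→d14:-→d15:-→d16:-→d17:-→d18:-→d19:-→d20:-→d21:-→d22:-→d23:-→d24:-→d25:-→d26:-→d27:-→d28:H1 -> H1
  add 9.74.213.0/24 -> H2 at depth 24
  del 45.194.8.224/28 (clear depth 28)
  add 0.0.0.0/0 -> H1 at depth 0
  lookup 9.74.213.3: bits 000010010100101011010101 walk d0:H1→d1:-→d2:-→d3:-→d4:-→d5:-→d6:-→d7:-→d8:-→d9:-→d10:-→d11:-→d12:-→d13:-→d14:-→d15:-→d16:-→d17:-→d18:-→d19:-→d20:-→d21:-→d22:-→d23:-→d24:H2 -> H2
  lookup 9.74.213.63: bits 000010010100101011010101 walk d0:H1→d1:-→d2:-→d3:-→d4:-→d5:-→d6:-→d7:-→d8:-→d9:-→d10:-→d11:-→d12:-→d13:-→d14:-→d15:-→d16:-→d17:-→d18:-→d19:-→d20:-→d21:-→d22:-→d23:-→d24:H2 -> H2
  add 243.174.208.0/20 -> H0 at depth 20
  add 0.0.0.0/0 -> H2 at depth 0
  lookup 9.74.213.81: bits 000010010100101011010101 walk d0:H2→d1:-→d2:-→d3:-→d4:-→d5:-→d6:-→d7:-→d8:-→d9:-→d10:-→d11:-→d12:-→d13:-→d14:-→d15:-→d16:-→d17:-→d18:-→d19:-→d20:-→d21:-→d22:-→d23:-→d24:H2 -> H2
  lookup 9.74.213.56: bits 000010010100101011010101 walk d0:H2→d1:-→d2:-→d3:-→d4:-→d5:-→d6:-→d7:-→d8:-→d9:-→d10:-→d11:-→d12:-→d13:-→d14:-→d15:-→d16:-→d17:-→d18:-→d19:-→d20:-→d21:-→d22:-→d23:-→d24:H2 -> H2
  add 36.0.0.0/10 -> H0 at depth 10
  add 243.0.0.0/8 -> H1 at depth 8
  lookup 49.111.194.213: bits 001 walk d0:H2→d1:-→d2:-→d3:- -> H2

== LOOKUPS ==
["H1","H1","H1","H2","H2","H2","H2","H2"]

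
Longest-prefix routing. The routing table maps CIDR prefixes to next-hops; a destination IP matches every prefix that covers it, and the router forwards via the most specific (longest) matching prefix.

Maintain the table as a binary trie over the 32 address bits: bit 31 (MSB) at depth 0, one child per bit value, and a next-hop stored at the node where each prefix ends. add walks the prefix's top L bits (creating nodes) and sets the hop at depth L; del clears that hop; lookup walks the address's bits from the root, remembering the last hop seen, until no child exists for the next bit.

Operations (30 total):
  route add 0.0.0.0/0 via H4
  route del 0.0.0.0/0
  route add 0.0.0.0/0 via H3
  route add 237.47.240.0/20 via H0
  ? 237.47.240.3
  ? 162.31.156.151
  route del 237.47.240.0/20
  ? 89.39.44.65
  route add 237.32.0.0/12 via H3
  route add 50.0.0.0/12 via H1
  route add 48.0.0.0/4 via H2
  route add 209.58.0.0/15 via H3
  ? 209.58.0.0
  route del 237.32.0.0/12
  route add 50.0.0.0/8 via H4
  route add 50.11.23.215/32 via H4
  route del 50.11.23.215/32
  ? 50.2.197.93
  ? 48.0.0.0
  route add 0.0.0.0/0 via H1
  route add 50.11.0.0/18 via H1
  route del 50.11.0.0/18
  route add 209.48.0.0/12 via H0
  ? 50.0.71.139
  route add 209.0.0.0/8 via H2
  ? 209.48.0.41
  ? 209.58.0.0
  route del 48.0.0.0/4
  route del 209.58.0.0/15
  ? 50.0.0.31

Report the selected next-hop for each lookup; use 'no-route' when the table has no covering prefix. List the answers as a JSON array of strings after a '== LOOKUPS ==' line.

Apply in order:
  add 0.0.0.0/0 -> H4 at depth 0
  del 0.0.0.0/0 (clear depth 0)
  add 0.0.0.0/0 -> H3 at depth 0
  add 237.47.240.0/20 -> H0 at depth 20
  Q 237.47.240.3: descend 11101101001011111111 ; hops seen [H3,H0] ; pick H0
  Q 162.31.156.151: descend 1 ; hops seen [H3] ; pick H3
  del 237.47.240.0/20 (clear depth 20)
  Q 89.39.44.65: descend ε ; hops seen [H3] ; pick H3
  add 237.32.0.0/12 -> H3 at depth 12
  add 50.0.0.0/12 -> H1 at depth 12
  add 48.0.0.0/4 -> H2 at depth 4
  add 209.58.0.0/15 -> H3 at depth 15
  Q 209.58.0.0: descend 110100010011101 ; hops seen [H3,H3] ; pick H3
  del 237.32.0.0/12 (clear depth 12)
  add 50.0.0.0/8 -> H4 at depth 8
  add 50.11.23.215/32 -> H4 at depth 32
  del 50.11.23.215/32 (clear depth 32)
  Q 50.2.197.93: descend 001100100000 ; hops seen [H3,H2,H4,H1] ; pick H1
  Q 48.0.0.0: descend 001100 ; hops seen [H3,H2] ; pick H2
  add 0.0.0.0/0 -> H1 at depth 0
  add 50.11.0.0/18 -> H1 at depth 18
  del 50.11.0.0/18 (clear depth 18)
  add 209.48.0.0/12 -> H0 at depth 12
  Q 50.0.71.139: descend 001100100000 ; hops seen [H1,H2,H4,H1] ; pick H1
  add 209.0.0.0/8 -> H2 at depth 8
  Q 209.48.0.41: descend 110100010011 ; hops seen [H1,H2,H0] ; pick H0
  Q 209.58.0.0: descend 110100010011101 ; hops seen [H1,H2,H0,H3] ; pick H3
  del 48.0.0.0/4 (clear depth 4)
  del 209.58.0.0/15 (clear depth 15)
  Q 50.0.0.31: descend 001100100000 ; hops seen [H1,H4,H1] ; pick H1

== LOOKUPS ==
["H0","H3","H3","H3","H1","H2","H1","H0","H3","H1"]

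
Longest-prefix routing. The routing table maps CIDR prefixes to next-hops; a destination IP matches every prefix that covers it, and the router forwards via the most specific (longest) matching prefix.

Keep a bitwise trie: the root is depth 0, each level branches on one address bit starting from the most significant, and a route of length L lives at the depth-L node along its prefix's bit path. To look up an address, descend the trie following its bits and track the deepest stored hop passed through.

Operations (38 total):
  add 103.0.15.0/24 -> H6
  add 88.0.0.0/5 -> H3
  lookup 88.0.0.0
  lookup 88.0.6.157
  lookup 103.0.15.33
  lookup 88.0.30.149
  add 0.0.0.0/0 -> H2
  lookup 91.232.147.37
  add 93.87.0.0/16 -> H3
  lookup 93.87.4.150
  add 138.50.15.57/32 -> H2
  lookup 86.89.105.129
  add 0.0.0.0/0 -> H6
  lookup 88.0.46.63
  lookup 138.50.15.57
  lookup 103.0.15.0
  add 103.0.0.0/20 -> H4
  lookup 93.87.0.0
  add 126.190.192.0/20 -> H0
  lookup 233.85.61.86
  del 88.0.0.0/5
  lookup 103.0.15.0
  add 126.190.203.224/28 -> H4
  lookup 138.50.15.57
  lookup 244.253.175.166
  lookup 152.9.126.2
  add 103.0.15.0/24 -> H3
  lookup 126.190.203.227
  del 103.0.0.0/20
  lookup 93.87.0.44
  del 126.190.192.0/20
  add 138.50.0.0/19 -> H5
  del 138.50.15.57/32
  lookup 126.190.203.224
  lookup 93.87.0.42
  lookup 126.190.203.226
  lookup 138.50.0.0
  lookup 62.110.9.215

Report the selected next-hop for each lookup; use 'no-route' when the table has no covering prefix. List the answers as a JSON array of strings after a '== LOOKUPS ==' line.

Process each operation:
  add 103.0.15.0/24 -> H6 at depth 24
  add 88.0.0.0/5 -> H3 at depth 5
  ? 88.0.0.0  path d0:-→d1:-→d2:-→d3:-→d4:-→d5:H3  best=H3
  ? 88.0.6.157  path d0:-→d1:-→d2:-→d3:-→d4:-→d5:H3  best=H3
  ? 103.0.15.33  path d0:-→d1:-→d2:-→d3:-→d4:-→d5:-→d6:-→d7:-→d8:-→d9:-→d10:-→d11:-→d12:-→d13:-→d14:-→d15:-→d16:-→d17:-→d18:-→d19:-→d20:-→d21:-→d22:-→d23:-→d24:H6  best=H6
  ? 88.0.30.149  path d0:-→d1:-→d2:-→d3:-→d4:-→d5:H3  best=H3
  add 0.0.0.0/0 -> H2 at depth 0
  ? 91.232.147.37  path d0:H2→d1:-→d2:-→d3:-→d4:-→d5:H3  best=H3
  add 93.87.0.0/16 -> H3 at depth 16
  ? 93.87.4.150  path d0:H2→d1:-→d2:-→d3:-→d4:-→d5:H3→d6:-→d7:-→d8:-→d9:-→d10:-→d11:-→d12:-→d13:-→d14:-→d15:-→d16:H3  best=H3
  add 138.50.15.57/32 -> H2 at depth 32
  ? 86.89.105.129  path d0:H2→d1:-→d2:-→d3:-→d4:-  best=H2
  add 0.0.0.0/0 -> H6 at depth 0
  ? 88.0.46.63  path d0:H6→d1:-→d2:-→d3:-→d4:-→d5:H3  best=H3
  ? 138.50.15.57  path d0:H6→d1:-→d2:-→d3:-→d4:-→d5:-→d6:-→d7:-→d8:-→d9:-→d10:-→d11:-→d12:-→d13:-→d14:-→d15:-→d16:-→d17:-→d18:-→d19:-→d20:-→d21:-→d22:-→d23:-→d24:-→d25:-→d26:-→d27:-→d28:-→d29:-→d30:-→d31:-→d32:H2  best=H2
  ? 103.0.15.0  path d0:H6→d1:-→d2:-→d3:-→d4:-→d5:-→d6:-→d7:-→d8:-→d9:-→d10:-→d11:-→d12:-→d13:-→d14:-→d15:-→d16:-→d17:-→d18:-→d19:-→d20:-→d21:-→d22:-→d23:-→d24:H6  best=H6
  add 103.0.0.0/20 -> H4 at depth 20
  ? 93.87.0.0  path d0:H6→d1:-→d2:-→d3:-→d4:-→d5:H3→d6:-→d7:-→d8:-→d9:-→d10:-→d11:-→d12:-→d13:-→d14:-→d15:-→d16:H3  best=H3
  add 126.190.192.0/20 -> H0 at depth 20
  ? 233.85.61.86  path d0:H6→d1:-  best=H6
  del 88.0.0.0/5 (clear depth 5)
  ? 103.0.15.0  path d0:H6→d1:-→d2:-→d3:-→d4:-→d5:-→d6:-→d7:-→d8:-→d9:-→d10:-→d11:-→d12:-→d13:-→d14:-→d15:-→d16:-→d17:-→d18:-→d19:-→d20:H4→d21:-→d22:-→d23:-→d24:H6  best=H6
  add 126.190.203.224/28 -> H4 at depth 28
  ? 138.50.15.57  path d0:H6→d1:-→d2:-→d3:-→d4:-→d5:-→d6:-→d7:-→d8:-→d9:-→d10:-→d11:-→d12:-→d13:-→d14:-→d15:-→d16:-→d17:-→d18:-→d19:-→d20:-→d21:-→d22:-→d23:-→d24:-→d25:-→d26:-→d27:-→d28:-→d29:-→d30:-→d31:-→d32:H2  best=H2
  ? 244.253.175.166  path d0:H6→d1:-  best=H6
  ? 152.9.126.2  path d0:H6→d1:-→d2:-→d3:-  best=H6
  add 103.0.15.0/24 -> H3 at depth 24
  ? 126.190.203.227  path d0:H6→d1:-→d2:-→d3:-→d4:-→d5:-→d6:-→d7:-→d8:-→d9:-→d10:-→d11:-→d12:-→d13:-→d14:-→d15:-→d16:-→d17:-→d18:-→d19:-→d20:H0→d21:-→d22:-→d23:-→d24:-→d25:-→d26:-→d27:-→d28:H4  best=H4
  del 103.0.0.0/20 (clear depth 20)
  ? 93.87.0.44  path d0:H6→d1:-→d2:-→d3:-→d4:-→d5:-→d6:-→d7:-→d8:-→d9:-→d10:-→d11:-→d12:-→d13:-→d14:-→d15:-→d16:H3  best=H3
  del 126.190.192.0/20 (clear depth 20)
  add 138.50.0.0/19 -> H5 at depth 19
  del 138.50.15.57/32 (clear depth 32)
  ? 126.190.203.224  path d0:H6→d1:-→d2:-→d3:-→d4:-→d5:-→d6:-→d7:-→d8:-→d9:-→d10:-→d11:-→d12:-→d13:-→d14:-→d15:-→d16:-→d17:-→d18:-→d19:-→d20:-→d21:-→d22:-→d23:-→d24:-→d25:-→d26:-→d27:-→d28:H4  best=H4
  ? 93.87.0.42  path d0:H6→d1:-→d2:-→d3:-→d4:-→d5:-→d6:-→d7:-→d8:-→d9:-→d10:-→d11:-→d12:-→d13:-→d14:-→d15:-→d16:H3  best=H3
  ? 126.190.203.226  path d0:H6→d1:-→d2:-→d3:-→d4:-→d5:-→d6:-→d7:-→d8:-→d9:-→d10:-→d11:-→d12:-→d13:-→d14:-→d15:-→d16:-→d17:-→d18:-→d19:-→d20:-→d21:-→d22:-→d23:-→d24:-→d25:-→d26:-→d27:-→d28:H4  best=H4
  ? 138.50.0.0  path d0:H6→d1:-→d2:-→d3:-→d4:-→d5:-→d6:-→d7:-→d8:-→d9:-→d10:-→d11:-→d12:-→d13:-→d14:-→d15:-→d16:-→d17:-→d18:-→d19:H5→d20:-  best=H5
  ? 62.110.9.215  path d0:H6→d1:-  best=H6

== LOOKUPS ==
["H3","H3","H6","H3","H3","H3","H2","H3","H2","H6","H3","H6","H6","H2","H6","H6","H4","H3","H4","H3","H4","H5","H6"]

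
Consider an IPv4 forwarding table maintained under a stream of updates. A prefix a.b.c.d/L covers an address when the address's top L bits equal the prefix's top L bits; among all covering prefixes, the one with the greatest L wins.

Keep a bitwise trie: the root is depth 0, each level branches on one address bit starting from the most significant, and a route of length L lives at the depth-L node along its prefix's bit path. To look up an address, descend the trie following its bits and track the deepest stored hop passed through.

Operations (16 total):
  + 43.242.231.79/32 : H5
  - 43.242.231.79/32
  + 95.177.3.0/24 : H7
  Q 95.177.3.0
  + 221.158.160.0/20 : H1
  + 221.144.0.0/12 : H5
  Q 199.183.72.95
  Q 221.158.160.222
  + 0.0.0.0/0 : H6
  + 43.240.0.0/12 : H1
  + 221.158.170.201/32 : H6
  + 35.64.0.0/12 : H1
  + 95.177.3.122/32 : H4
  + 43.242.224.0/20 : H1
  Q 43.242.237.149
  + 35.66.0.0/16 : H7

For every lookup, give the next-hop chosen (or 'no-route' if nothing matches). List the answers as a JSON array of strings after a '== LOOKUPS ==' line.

Trace:
  + 43.242.231.79/32 (H5) depth=32
  - 43.242.231.79/32 clear@32
  + 95.177.3.0/24 (H7) depth=24
  lookup 95.177.3.0: bits 010111111011000100000011 walk d0:-→d1:-→d2:-→d3:-→d4:-→d5:-→d6:-→d7:-→d8:-→d9:-→d10:-→d11:-→d12:-→d13:-→d14:-→d15:-→d16:-→d17:-→d18:-→d19:-→d20:-→d21:-→d22:-→d23:-→d24:H7 -> H7
  + 221.158.160.0/20 (H1) depth=20
  + 221.144.0.0/12 (H5) depth=12
  lookup 199.183.72.95: bits 110 walk d0:-→d1:-→d2:-→d3:- -> no-route
  lookup 221.158.160.222: bits 11011101100111101010 walk d0:-→d1:-→d2:-→d3:-→d4:-→d5:-→d6:-→d7:-→d8:-→d9:-→d10:-→d11:-→d12:H5→d13:-→d14:-→d15:-→d16:-→d17:-→d18:-→d19:-→d20:H1 -> H1
  + 0.0.0.0/0 (H6) depth=0
  + 43.240.0.0/12 (H1) depth=12
  + 221.158.170.201/32 (H6) depth=32
  + 35.64.0.0/12 (H1) depth=12
  + 95.177.3.122/32 (H4) depth=32
  + 43.242.224.0/20 (H1) depth=20
  lookup 43.242.237.149: bits 00101011111100101110 walk d0:H6→d1:-→d2:-→d3:-→d4:-→d5:-→d6:-→d7:-→d8:-→d9:-→d10:-→d11:-→d12:H1→d13:-→d14:-→d15:-→d16:-→d17:-→d18:-→d19:-→d20:H1 -> H1
  + 35.66.0.0/16 (H7) depth=16

== LOOKUPS ==
["H7","no-route","H1","H1"]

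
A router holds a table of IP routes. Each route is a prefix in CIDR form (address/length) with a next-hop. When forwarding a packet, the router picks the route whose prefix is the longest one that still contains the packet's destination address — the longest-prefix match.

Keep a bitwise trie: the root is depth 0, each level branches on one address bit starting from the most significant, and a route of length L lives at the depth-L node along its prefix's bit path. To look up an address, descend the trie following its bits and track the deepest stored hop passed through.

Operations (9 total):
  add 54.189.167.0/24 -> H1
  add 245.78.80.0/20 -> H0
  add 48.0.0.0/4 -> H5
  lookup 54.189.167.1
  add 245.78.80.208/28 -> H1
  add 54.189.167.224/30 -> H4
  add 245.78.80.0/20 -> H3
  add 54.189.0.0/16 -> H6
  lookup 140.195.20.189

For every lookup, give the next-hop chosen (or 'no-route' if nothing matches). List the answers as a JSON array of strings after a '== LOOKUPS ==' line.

Trace:
  add 54.189.167.0/24 -> H1 at depth 24
  add 245.78.80.0/20 -> H0 at depth 20
  add 48.0.0.0/4 -> H5 at depth 4
  Q 54.189.167.1: descend 001101101011110110100111 ; hops seen [H5,H1] ; pick H1
  add 245.78.80.208/28 -> H1 at depth 28
  add 54.189.167.224/30 -> H4 at depth 30
  add 245.78.80.0/20 -> H3 at depth 20
  add 54.189.0.0/16 -> H6 at depth 16
  Q 140.195.20.189: descend 1 ; hops seen [∅] ; pick no-route

== LOOKUPS ==
["H1","no-route"]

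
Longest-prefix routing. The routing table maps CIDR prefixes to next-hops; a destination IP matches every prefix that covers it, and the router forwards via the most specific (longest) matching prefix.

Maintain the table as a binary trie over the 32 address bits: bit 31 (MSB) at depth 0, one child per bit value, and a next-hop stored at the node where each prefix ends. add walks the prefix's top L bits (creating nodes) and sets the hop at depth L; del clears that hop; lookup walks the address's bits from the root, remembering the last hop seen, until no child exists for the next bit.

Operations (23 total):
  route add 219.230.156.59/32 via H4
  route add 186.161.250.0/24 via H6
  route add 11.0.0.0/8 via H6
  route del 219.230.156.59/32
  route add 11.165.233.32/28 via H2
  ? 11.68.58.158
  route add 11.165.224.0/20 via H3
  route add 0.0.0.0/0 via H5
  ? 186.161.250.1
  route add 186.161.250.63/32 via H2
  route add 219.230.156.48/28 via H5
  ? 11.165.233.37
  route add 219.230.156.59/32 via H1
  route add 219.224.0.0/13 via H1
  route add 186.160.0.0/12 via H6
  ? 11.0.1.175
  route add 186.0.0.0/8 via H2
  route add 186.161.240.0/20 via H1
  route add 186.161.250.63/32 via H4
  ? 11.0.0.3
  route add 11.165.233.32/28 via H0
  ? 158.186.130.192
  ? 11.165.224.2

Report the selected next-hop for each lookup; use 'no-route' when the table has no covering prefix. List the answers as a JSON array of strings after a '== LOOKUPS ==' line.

Process each operation:
  + 219.230.156.59/32 (H4) depth=32
  + 186.161.250.0/24 (H6) depth=24
  + 11.0.0.0/8 (H6) depth=8
  - 219.230.156.59/32 clear@32
  + 11.165.233.32/28 (H2) depth=28
  Q 11.68.58.158: descend 00001011 ; hops seen [H6] ; pick H6
  + 11.165.224.0/20 (H3) depth=20
  + 0.0.0.0/0 (H5) depth=0
  Q 186.161.250.1: descend 101110101010000111111010 ; hops seen [H5,H6] ; pick H6
  + 186.161.250.63/32 (H2) depth=32
  + 219.230.156.48/28 (H5) depth=28
  Q 11.165.233.37: descend 0000101110100101111010010010 ; hops seen [H5,H6,H3,H2] ; pick H2
  + 219.230.156.59/32 (H1) depth=32
  + 219.224.0.0/13 (H1) depth=13
  + 186.160.0.0/12 (H6) depth=12
  Q 11.0.1.175: descend 00001011 ; hops seen [H5,H6] ; pick H6
  + 186.0.0.0/8 (H2) depth=8
  + 186.161.240.0/20 (H1) depth=20
  + 186.161.250.63/32 (H4) depth=32
  Q 11.0.0.3: descend 00001011 ; hops seen [H5,H6] ; pick H6
  + 11.165.233.32/28 (H0) depth=28
  Q 158.186.130.192: descend 10 ; hops seen [H5] ; pick H5
  Q 11.165.224.2: descend 00001011101001011110 ; hops seen [H5,H6,H3] ; pick H3

== LOOKUPS ==
["H6","H6","H2","H6","H6","H5","H3"]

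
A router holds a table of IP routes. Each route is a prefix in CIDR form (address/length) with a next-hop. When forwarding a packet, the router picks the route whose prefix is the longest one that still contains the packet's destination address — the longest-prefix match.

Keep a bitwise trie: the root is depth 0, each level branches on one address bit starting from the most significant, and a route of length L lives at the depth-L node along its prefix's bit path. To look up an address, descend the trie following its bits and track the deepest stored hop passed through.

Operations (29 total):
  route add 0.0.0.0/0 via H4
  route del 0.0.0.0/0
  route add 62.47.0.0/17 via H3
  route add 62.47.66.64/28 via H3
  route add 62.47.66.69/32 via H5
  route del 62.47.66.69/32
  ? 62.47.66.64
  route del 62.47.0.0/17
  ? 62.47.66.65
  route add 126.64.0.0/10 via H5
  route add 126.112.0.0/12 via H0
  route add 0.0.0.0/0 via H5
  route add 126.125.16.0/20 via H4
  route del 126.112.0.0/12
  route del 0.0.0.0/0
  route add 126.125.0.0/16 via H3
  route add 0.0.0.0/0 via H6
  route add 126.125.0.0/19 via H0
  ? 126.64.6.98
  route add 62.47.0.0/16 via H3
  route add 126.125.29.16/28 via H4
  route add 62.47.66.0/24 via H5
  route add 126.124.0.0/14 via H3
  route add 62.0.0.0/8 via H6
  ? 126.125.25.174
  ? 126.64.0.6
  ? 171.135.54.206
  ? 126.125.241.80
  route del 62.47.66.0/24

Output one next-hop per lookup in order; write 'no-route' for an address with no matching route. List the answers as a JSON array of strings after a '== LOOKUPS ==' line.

Apply in order:
  add 0.0.0.0/0 -> H4 at depth 0
  del 0.0.0.0/0 (clear depth 0)
  add 62.47.0.0/17 -> H3 at depth 17
  add 62.47.66.64/28 -> H3 at depth 28
  add 62.47.66.69/32 -> H5 at depth 32
  del 62.47.66.69/32 (clear depth 32)
  lookup 62.47.66.64: bits 00111110001011110100001001000 walk d0:-→d1:-→d2:-→d3:-→d4:-→d5:-→d6:-→d7:-→d8:-→d9:-→d10:-→d11:-→d12:-→d13:-→d14:-→d15:-→d16:-→d17:H3→d18:-→d19:-→d20:-→d21:-→d22:-→d23:-→d24:-→d25:-→d26:-→d27:-→d28:H3→d29:- -> H3
  del 62.47.0.0/17 (clear depth 17)
  lookup 62.47.66.65: bits 00111110001011110100001001000 walk d0:-→d1:-→d2:-→d3:-→d4:-→d5:-→d6:-→d7:-→d8:-→d9:-→d10:-→d11:-→d12:-→d13:-→d14:-→d15:-→d16:-→d17:-→d18:-→d19:-→d20:-→d21:-→d22:-→d23:-→d24:-→d25:-→d26:-→d27:-→d28:H3→d29:- -> H3
  add 126.64.0.0/10 -> H5 at depth 10
  add 126.112.0.0/12 -> H0 at depth 12
  add 0.0.0.0/0 -> H5 at depth 0
  add 126.125.16.0/20 -> H4 at depth 20
  del 126.112.0.0/12 (clear depth 12)
  del 0.0.0.0/0 (clear depth 0)
  add 126.125.0.0/16 -> H3 at depth 16
  add 0.0.0.0/0 -> H6 at depth 0
  add 126.125.0.0/19 -> H0 at depth 19
  lookup 126.64.6.98: bits 0111111001 walk d0:H6→d1:-→d2:-→d3:-→d4:-→d5:-→d6:-→d7:-→d8:-→d9:-→d10:H5 -> H5
  add 62.47.0.0/16 -> H3 at depth 16
  add 126.125.29.16/28 -> H4 at depth 28
  add 62.47.66.0/24 -> H5 at depth 24
  add 126.124.0.0/14 -> H3 at depth 14
  add 62.0.0.0/8 -> H6 at depth 8
  lookup 126.125.25.174: bits 011111100111110100011 walk d0:H6→d1:-→d2:-→d3:-→d4:-→d5:-→d6:-→d7:-→d8:-→d9:-→d10:H5→d11:-→d12:-→d13:-→d14:H3→d15:-→d16:H3→d17:-→d18:-→d19:H0→d20:H4→d21:- -> H4
  lookup 126.64.0.6: bits 0111111001 walk d0:H6→d1:-→d2:-→d3:-→d4:-→d5:-→d6:-→d7:-→d8:-→d9:-→d10:H5 -> H5
  lookup 171.135.54.206: bits ε walk d0:H6 -> H6
  lookup 126.125.241.80: bits 0111111001111101 walk d0:H6→d1:-→d2:-→d3:-→d4:-→d5:-→d6:-→d7:-→d8:-→d9:-→d10:H5→d11:-→d12:-→d13:-→d14:H3→d15:-→d16:H3 -> H3
  del 62.47.66.0/24 (clear depth 24)

== LOOKUPS ==
["H3","H3","H5","H4","H5","H6","H3"]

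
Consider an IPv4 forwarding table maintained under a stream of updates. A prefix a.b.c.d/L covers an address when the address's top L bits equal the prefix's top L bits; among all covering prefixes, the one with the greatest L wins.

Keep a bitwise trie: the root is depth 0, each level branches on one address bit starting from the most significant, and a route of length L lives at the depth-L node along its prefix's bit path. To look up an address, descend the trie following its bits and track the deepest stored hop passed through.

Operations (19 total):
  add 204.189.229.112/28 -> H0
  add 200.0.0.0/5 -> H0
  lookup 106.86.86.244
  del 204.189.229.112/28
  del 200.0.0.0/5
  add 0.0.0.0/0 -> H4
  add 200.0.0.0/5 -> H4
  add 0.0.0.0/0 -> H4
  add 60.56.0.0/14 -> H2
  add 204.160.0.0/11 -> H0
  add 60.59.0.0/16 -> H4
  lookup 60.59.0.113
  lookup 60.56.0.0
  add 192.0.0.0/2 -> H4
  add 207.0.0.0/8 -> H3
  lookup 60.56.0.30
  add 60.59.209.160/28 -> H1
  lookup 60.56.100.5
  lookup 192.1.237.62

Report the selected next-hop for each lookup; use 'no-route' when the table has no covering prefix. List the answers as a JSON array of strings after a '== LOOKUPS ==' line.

Apply in order:
  add 204.189.229.112/28 -> H0 at depth 28
  add 200.0.0.0/5 -> H0 at depth 5
  ? 106.86.86.244  path d0:-  best=no-route
  del 204.189.229.112/28 (clear depth 28)
  del 200.0.0.0/5 (clear depth 5)
  add 0.0.0.0/0 -> H4 at depth 0
  add 200.0.0.0/5 -> H4 at depth 5
  add 0.0.0.0/0 -> H4 at depth 0
  add 60.56.0.0/14 -> H2 at depth 14
  add 204.160.0.0/11 -> H0 at depth 11
  add 60.59.0.0/16 -> H4 at depth 16
  ? 60.59.0.113  path d0:H4→d1:-→d2:-→d3:-→d4:-→d5:-→d6:-→d7:-→d8:-→d9:-→d10:-→d11:-→d12:-→d13:-→d14:H2→d15:-→d16:H4  best=H4
  ? 60.56.0.0  path d0:H4→d1:-→d2:-→d3:-→d4:-→d5:-→d6:-→d7:-→d8:-→d9:-→d10:-→d11:-→d12:-→d13:-→d14:H2  best=H2
  add 192.0.0.0/2 -> H4 at depth 2
  add 207.0.0.0/8 -> H3 at depth 8
  ? 60.56.0.30  path d0:H4→d1:-→d2:-→d3:-→d4:-→d5:-→d6:-→d7:-→d8:-→d9:-→d10:-→d11:-→d12:-→d13:-→d14:H2  best=H2
  add 60.59.209.160/28 -> H1 at depth 28
  ? 60.56.100.5  path d0:H4→d1:-→d2:-→d3:-→d4:-→d5:-→d6:-→d7:-→d8:-→d9:-→d10:-→d11:-→d12:-→d13:-→d14:H2  best=H2
  ? 192.1.237.62  path d0:H4→d1:-→d2:H4→d3:-→d4:-  best=H4

== LOOKUPS ==
["no-route","H4","H2","H2","H2","H4"]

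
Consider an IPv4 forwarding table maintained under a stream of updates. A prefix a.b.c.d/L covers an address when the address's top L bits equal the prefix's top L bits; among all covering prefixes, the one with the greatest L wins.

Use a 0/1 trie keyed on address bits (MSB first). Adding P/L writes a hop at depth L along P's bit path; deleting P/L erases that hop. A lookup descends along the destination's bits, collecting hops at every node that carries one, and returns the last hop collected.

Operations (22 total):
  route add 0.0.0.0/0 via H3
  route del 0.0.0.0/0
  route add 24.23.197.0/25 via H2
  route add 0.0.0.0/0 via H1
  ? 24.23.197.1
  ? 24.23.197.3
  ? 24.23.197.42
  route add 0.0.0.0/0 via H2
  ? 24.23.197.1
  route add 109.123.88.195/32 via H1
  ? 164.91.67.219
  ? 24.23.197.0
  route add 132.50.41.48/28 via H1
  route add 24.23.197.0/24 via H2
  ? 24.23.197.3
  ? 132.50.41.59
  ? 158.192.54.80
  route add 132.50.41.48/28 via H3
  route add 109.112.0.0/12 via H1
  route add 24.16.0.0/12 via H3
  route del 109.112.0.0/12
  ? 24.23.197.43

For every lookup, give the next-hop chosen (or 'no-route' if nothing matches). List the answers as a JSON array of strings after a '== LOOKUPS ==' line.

Trace:
  + 0.0.0.0/0 (H3) depth=0
  - 0.0.0.0/0 clear@0
  + 24.23.197.0/25 (H2) depth=25
  + 0.0.0.0/0 (H1) depth=0
  Q 24.23.197.1: descend 0001100000010111110001010 ; hops seen [H1,H2] ; pick H2
  Q 24.23.197.3: descend 0001100000010111110001010 ; hops seen [H1,H2] ; pick H2
  Q 24.23.197.42: descend 0001100000010111110001010 ; hops seen [H1,H2] ; pick H2
  + 0.0.0.0/0 (H2) depth=0
  Q 24.23.197.1: descend 0001100000010111110001010 ; hops seen [H2,H2] ; pick H2
  + 109.123.88.195/32 (H1) depth=32
  Q 164.91.67.219: descend ε ; hops seen [H2] ; pick H2
  Q 24.23.197.0: descend 0001100000010111110001010 ; hops seen [H2,H2] ; pick H2
  + 132.50.41.48/28 (H1) depth=28
  + 24.23.197.0/24 (H2) depth=24
  Q 24.23.197.3: descend 0001100000010111110001010 ; hops seen [H2,H2,H2] ; pick H2
  Q 132.50.41.59: descend 1000010000110010001010010011 ; hops seen [H2,H1] ; pick H1
  Q 158.192.54.80: descend 100 ; hops seen [H2] ; pick H2
  + 132.50.41.48/28 (H3) depth=28
  + 109.112.0.0/12 (H1) depth=12
  + 24.16.0.0/12 (H3) depth=12
  - 109.112.0.0/12 clear@12
  Q 24.23.197.43: descend 0001100000010111110001010 ; hops seen [H2,H3,H2,H2] ; pick H2

== LOOKUPS ==
["H2","H2","H2","H2","H2","H2","H2","H1","H2","H2"]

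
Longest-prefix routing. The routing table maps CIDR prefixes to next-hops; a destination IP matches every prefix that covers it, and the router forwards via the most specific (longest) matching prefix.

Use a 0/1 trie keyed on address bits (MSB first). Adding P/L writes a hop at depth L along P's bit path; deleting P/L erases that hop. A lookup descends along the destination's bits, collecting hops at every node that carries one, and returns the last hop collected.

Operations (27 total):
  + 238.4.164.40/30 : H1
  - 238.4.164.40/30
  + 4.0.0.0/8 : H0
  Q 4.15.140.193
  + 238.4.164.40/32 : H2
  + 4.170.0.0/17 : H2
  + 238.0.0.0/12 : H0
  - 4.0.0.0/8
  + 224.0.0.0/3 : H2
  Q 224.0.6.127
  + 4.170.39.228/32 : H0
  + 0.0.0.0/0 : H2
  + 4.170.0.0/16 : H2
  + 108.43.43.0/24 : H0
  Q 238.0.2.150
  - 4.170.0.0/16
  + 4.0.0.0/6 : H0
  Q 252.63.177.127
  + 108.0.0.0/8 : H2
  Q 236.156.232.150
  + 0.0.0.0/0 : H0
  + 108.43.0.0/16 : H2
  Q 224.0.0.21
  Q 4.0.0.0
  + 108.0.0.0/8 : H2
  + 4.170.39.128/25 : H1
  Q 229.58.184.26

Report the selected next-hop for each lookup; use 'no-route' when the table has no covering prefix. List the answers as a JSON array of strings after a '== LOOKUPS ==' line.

Apply in order:
  add 238.4.164.40/30 -> H1 at depth 30
  - 238.4.164.40/30 clear@30
  add 4.0.0.0/8 -> H0 at depth 8
  ? 4.15.140.193  path d0:-→d1:-→d2:-→d3:-→d4:-→d5:-→d6:-→d7:-→d8:H0  best=H0
  add 238.4.164.40/32 -> H2 at depth 32
  add 4.170.0.0/17 -> H2 at depth 17
  add 238.0.0.0/12 -> H0 at depth 12
  - 4.0.0.0/8 clear@8
  add 224.0.0.0/3 -> H2 at depth 3
  ? 224.0.6.127  path d0:-→d1:-→d2:-→d3:H2→d4:-  best=H2
  add 4.170.39.228/32 -> H0 at depth 32
  add 0.0.0.0/0 -> H2 at depth 0
  add 4.170.0.0/16 -> H2 at depth 16
  add 108.43.43.0/24 -> H0 at depth 24
  ? 238.0.2.150  path d0:H2→d1:-→d2:-→d3:H2→d4:-→d5:-→d6:-→d7:-→d8:-→d9:-→d10:-→d11:-→d12:H0→d13:-  best=H0
  - 4.170.0.0/16 clear@16
  add 4.0.0.0/6 -> H0 at depth 6
  ? 252.63.177.127  path d0:H2→d1:-→d2:-→d3:H2  best=H2
  add 108.0.0.0/8 -> H2 at depth 8
  ? 236.156.232.150  path d0:H2→d1:-→d2:-→d3:H2→d4:-→d5:-→d6:-  best=H2
  add 0.0.0.0/0 -> H0 at depth 0
  add 108.43.0.0/16 -> H2 at depth 16
  ? 224.0.0.21  path d0:H0→d1:-→d2:-→d3:H2→d4:-  best=H2
  ? 4.0.0.0  path d0:H0→d1:-→d2:-→d3:-→d4:-→d5:-→d6:H0→d7:-→d8:-  best=H0
  add 108.0.0.0/8 -> H2 at depth 8
  add 4.170.39.128/25 -> H1 at depth 25
  ? 229.58.184.26  path d0:H0→d1:-→d2:-→d3:H2→d4:-  best=H2

== LOOKUPS ==
["H0","H2","H0","H2","H2","H2","H0","H2"]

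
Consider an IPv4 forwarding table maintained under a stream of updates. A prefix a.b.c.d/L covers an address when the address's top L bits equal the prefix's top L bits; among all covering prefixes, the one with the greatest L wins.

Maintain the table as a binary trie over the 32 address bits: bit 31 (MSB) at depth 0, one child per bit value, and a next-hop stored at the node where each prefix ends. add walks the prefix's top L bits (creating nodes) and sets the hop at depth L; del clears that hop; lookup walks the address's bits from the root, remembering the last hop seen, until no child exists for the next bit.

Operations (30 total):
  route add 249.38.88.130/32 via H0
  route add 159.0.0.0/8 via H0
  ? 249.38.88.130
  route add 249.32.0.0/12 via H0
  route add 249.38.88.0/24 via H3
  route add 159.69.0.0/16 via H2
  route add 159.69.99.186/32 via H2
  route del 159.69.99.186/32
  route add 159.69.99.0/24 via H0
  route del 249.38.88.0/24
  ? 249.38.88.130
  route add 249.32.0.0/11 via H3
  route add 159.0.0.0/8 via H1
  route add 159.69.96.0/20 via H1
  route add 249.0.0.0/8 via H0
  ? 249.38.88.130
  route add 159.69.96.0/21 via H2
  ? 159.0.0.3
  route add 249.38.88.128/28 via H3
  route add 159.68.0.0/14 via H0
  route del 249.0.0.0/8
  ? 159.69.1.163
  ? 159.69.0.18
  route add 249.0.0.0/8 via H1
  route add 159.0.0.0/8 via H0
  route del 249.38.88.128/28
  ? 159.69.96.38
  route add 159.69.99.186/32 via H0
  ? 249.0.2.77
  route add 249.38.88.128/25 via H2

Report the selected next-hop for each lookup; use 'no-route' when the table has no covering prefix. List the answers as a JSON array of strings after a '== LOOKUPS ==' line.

Process each operation:
  add 249.38.88.130/32 -> H0 at depth 32
  add 159.0.0.0/8 -> H0 at depth 8
  ? 249.38.88.130  path d0:-→d1:-→d2:-→d3:-→d4:-→d5:-→d6:-→d7:-→d8:-→d9:-→d10:-→d11:-→d12:-→d13:-→d14:-→d15:-→d16:-→d17:-→d18:-→d19:-→d20:-→d21:-→d22:-→d23:-→d24:-→d25:-→d26:-→d27:-→d28:-→d29:-→d30:-→d31:-→d32:H0  best=H0
  add 249.32.0.0/12 -> H0 at depth 12
  add 249.38.88.0/24 -> H3 at depth 24
  add 159.69.0.0/16 -> H2 at depth 16
  add 159.69.99.186/32 -> H2 at depth 32
  del 159.69.99.186/32 (clear depth 32)
  add 159.69.99.0/24 -> H0 at depth 24
  del 249.38.88.0/24 (clear depth 24)
  ? 249.38.88.130  path d0:-→d1:-→d2:-→d3:-→d4:-→d5:-→d6:-→d7:-→d8:-→d9:-→d10:-→d11:-→d12:H0→d13:-→d14:-→d15:-→d16:-→d17:-→d18:-→d19:-→d20:-→d21:-→d22:-→d23:-→d24:-→d25:-→d26:-→d27:-→d28:-→d29:-→d30:-→d31:-→d32:H0  best=H0
  add 249.32.0.0/11 -> H3 at depth 11
  add 159.0.0.0/8 -> H1 at depth 8
  add 159.69.96.0/20 -> H1 at depth 20
  add 249.0.0.0/8 -> H0 at depth 8
  ? 249.38.88.130  path d0:-→d1:-→d2:-→d3:-→d4:-→d5:-→d6:-→d7:-→d8:H0→d9:-→d10:-→d11:H3→d12:H0→d13:-→d14:-→d15:-→d16:-→d17:-→d18:-→d19:-→d20:-→d21:-→d22:-→d23:-→d24:-→d25:-→d26:-→d27:-→d28:-→d29:-→d30:-→d31:-→d32:H0  best=H0
  add 159.69.96.0/21 -> H2 at depth 21
  ? 159.0.0.3  path d0:-→d1:-→d2:-→d3:-→d4:-→d5:-→d6:-→d7:-→d8:H1→d9:-  best=H1
  add 249.38.88.128/28 -> H3 at depth 28
  add 159.68.0.0/14 -> H0 at depth 14
  del 249.0.0.0/8 (clear depth 8)
  ? 159.69.1.163  path d0:-→d1:-→d2:-→d3:-→d4:-→d5:-→d6:-→d7:-→d8:H1→d9:-→d10:-→d11:-→d12:-→d13:-→d14:H0→d15:-→d16:H2→d17:-  best=H2
  ? 159.69.0.18  path d0:-→d1:-→d2:-→d3:-→d4:-→d5:-→d6:-→d7:-→d8:H1→d9:-→d10:-→d11:-→d12:-→d13:-→d14:H0→d15:-→d16:H2→d17:-  best=H2
  add 249.0.0.0/8 -> H1 at depth 8
  add 159.0.0.0/8 -> H0 at depth 8
  del 249.38.88.128/28 (clear depth 28)
  ? 159.69.96.38  path d0:-→d1:-→d2:-→d3:-→d4:-→d5:-→d6:-→d7:-→d8:H0→d9:-→d10:-→d11:-→d12:-→d13:-→d14:H0→d15:-→d16:H2→d17:-→d18:-→d19:-→d20:H1→d21:H2→d22:-  best=H2
  add 159.69.99.186/32 -> H0 at depth 32
  ? 249.0.2.77  path d0:-→d1:-→d2:-→d3:-→d4:-→d5:-→d6:-→d7:-→d8:H1→d9:-→d10:-  best=H1
  add 249.38.88.128/25 -> H2 at depth 25

== LOOKUPS ==
["H0","H0","H0","H1","H2","H2","H2","H1"]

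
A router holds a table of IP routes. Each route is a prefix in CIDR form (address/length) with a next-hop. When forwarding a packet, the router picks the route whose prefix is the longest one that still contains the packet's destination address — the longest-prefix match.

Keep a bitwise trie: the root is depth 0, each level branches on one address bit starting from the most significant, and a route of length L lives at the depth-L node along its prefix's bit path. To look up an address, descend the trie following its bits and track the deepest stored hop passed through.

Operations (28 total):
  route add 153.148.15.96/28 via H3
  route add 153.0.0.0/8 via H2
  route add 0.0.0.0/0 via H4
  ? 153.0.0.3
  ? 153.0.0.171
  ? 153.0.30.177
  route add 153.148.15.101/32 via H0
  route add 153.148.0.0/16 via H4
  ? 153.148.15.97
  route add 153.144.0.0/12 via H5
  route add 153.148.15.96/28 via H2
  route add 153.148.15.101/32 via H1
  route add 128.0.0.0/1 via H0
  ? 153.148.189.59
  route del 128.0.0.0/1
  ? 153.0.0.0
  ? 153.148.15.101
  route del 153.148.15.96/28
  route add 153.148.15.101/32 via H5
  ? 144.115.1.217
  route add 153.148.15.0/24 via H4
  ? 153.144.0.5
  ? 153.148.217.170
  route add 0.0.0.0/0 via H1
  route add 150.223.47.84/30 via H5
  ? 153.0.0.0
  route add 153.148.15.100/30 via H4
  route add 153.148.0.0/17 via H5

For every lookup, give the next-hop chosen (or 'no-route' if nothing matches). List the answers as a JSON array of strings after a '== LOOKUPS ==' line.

Apply in order:
  add 153.148.15.96/28 -> H3 at depth 28
  add 153.0.0.0/8 -> H2 at depth 8
  add 0.0.0.0/0 -> H4 at depth 0
  lookup 153.0.0.3: bits 10011001 walk d0:H4→d1:-→d2:-→d3:-→d4:-→d5:-→d6:-→d7:-→d8:H2 -> H2
  lookup 153.0.0.171: bits 10011001 walk d0:H4→d1:-→d2:-→d3:-→d4:-→d5:-→d6:-→d7:-→d8:H2 -> H2
  lookup 153.0.30.177: bits 10011001 walk d0:H4→d1:-→d2:-→d3:-→d4:-→d5:-→d6:-→d7:-→d8:H2 -> H2
  add 153.148.15.101/32 -> H0 at depth 32
  add 153.148.0.0/16 -> H4 at depth 16
  lookup 153.148.15.97: bits 10011001100101000000111101100 walk d0:H4→d1:-→d2:-→d3:-→d4:-→d5:-→d6:-→d7:-→d8:H2→d9:-→d10:-→d11:-→d12:-→d13:-→d14:-→d15:-→d16:H4→d17:-→d18:-→d19:-→d20:-→d21:-→d22:-→d23:-→d24:-→d25:-→d26:-→d27:-→d28:H3→d29:- -> H3
  add 153.144.0.0/12 -> H5 at depth 12
  add 153.148.15.96/28 -> H2 at depth 28
  add 153.148.15.101/32 -> H1 at depth 32
  add 128.0.0.0/1 -> H0 at depth 1
  lookup 153.148.189.59: bits 1001100110010100 walk d0:H4→d1:H0→d2:-→d3:-→d4:-→d5:-→d6:-→d7:-→d8:H2→d9:-→d10:-→d11:-→d12:H5→d13:-→d14:-→d15:-→d16:H4 -> H4
  - 128.0.0.0/1 clear@1
  lookup 153.0.0.0: bits 10011001 walk d0:H4→d1:-→d2:-→d3:-→d4:-→d5:-→d6:-→d7:-→d8:H2 -> H2
  lookup 153.148.15.101: bits 10011001100101000000111101100101 walk d0:H4→d1:-→d2:-→d3:-→d4:-→d5:-→d6:-→d7:-→d8:H2→d9:-→d10:-→d11:-→d12:H5→d13:-→d14:-→d15:-→d16:H4→d17:-→d18:-→d19:-→d20:-→d21:-→d22:-→d23:-→d24:-→d25:-→d26:-→d27:-→d28:H2→d29:-→d30:-→d31:-→d32:H1 -> H1
  - 153.148.15.96/28 clear@28
  add 153.148.15.101/32 -> H5 at depth 32
  lookup 144.115.1.217: bits 1001 walk d0:H4→d1:-→d2:-→d3:-→d4:- -> H4
  add 153.148.15.0/24 -> H4 at depth 24
  lookup 153.144.0.5: bits 1001100110010 walk d0:H4→d1:-→d2:-→d3:-→d4:-→d5:-→d6:-→d7:-→d8:H2→d9:-→d10:-→d11:-→d12:H5→d13:- -> H5
  lookup 153.148.217.170: bits 1001100110010100 walk d0:H4→d1:-→d2:-→d3:-→d4:-→d5:-→d6:-→d7:-→d8:H2→d9:-→d10:-→d11:-→d12:H5→d13:-→d14:-→d15:-→d16:H4 -> H4
  add 0.0.0.0/0 -> H1 at depth 0
  add 150.223.47.84/30 -> H5 at depth 30
  lookup 153.0.0.0: bits 10011001 walk d0:H1→d1:-→d2:-→d3:-→d4:-→d5:-→d6:-→d7:-→d8:H2 -> H2
  add 153.148.15.100/30 -> H4 at depth 30
  add 153.148.0.0/17 -> H5 at depth 17

== LOOKUPS ==
["H2","H2","H2","H3","H4","H2","H1","H4","H5","H4","H2"]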